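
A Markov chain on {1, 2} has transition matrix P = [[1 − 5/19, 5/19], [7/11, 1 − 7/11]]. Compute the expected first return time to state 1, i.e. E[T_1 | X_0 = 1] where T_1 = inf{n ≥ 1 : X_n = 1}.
E[T_1 | X_0 = 1] = 1/π_1 = 188/133

For an irreducible recurrent Markov chain with stationary distribution π, E[T_i | X_0 = i] = 1/π_i (Kac's formula). Here π_1 = (7/11)/(5/19 + 7/11) = (7/11)/(188/209) = 133/188, so E[T_1 | X_0 = 1] = 1/π_1 = (5/19 + 7/11)/(7/11) = (188/209)/(7/11) = 188/133.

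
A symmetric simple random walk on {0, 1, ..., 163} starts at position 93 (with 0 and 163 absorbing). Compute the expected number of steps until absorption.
E[τ | X_0 = 93] = 6510

Let v_k = E[τ | X_0 = k]. Boundary: v_0 = v_163 = 0. Recurrence: v_k = 1 + (v_{k-1} + v_{k+1})/2 for 1 ≤ k ≤ 162. The particular solution to v_k − (v_{k-1} + v_{k+1})/2 = 1 is v_k = −k^2. Adding homogeneous solution A + B k and matching boundaries gives v_k = k (163 − k). Substituting k = 93: v_93 = 93 · 70 = 6510.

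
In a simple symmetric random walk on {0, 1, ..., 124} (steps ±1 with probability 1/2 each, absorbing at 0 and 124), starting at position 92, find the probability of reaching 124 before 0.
P(hit 124 before 0) = 92/124 = 23/31

Let u_k = P(hit 124 before 0 | start at k). Then u_0 = 0, u_124 = 1, and u_k = u_{k-1}/2 + u_{k+1}/2 for 1 ≤ k ≤ 123. This harmonic recurrence is solved by u_k = k/124, giving u_92 = 92/124 = 23/31.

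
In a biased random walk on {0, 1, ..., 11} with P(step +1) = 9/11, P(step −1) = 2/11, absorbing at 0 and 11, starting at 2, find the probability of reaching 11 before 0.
P(hit 11 before 0) = (1 − (2/9)^2) / (1 − (2/9)^11) = 4261625379/4483008223

Let u_k denote P(reach 11 before 0 | start at k). Boundary: u_0 = 0, u_11 = 1. Recurrence: u_k = 9/11·u_{k+1} + 2/11·u_{k-1} for 1 ≤ k ≤ 10. Try u_k = A + B·r^k with r = q/p = (2/11)/(9/11) = 2/9. Substitution satisfies the recurrence; boundary conditions give:
  u_k = (1 − r^k) / (1 − r^N) = (1 − (2/9)^2) / (1 − (2/9)^11) = 4261625379/4483008223.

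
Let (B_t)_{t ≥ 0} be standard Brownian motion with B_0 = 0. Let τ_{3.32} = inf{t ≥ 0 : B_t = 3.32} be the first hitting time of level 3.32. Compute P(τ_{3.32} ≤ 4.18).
P(τ_{3.32} ≤ 4.18) = 2(1 − Φ(3.32/√4.18)) = 2(1 − Φ(1.6239)) ≈ 0.1044

By the reflection principle for standard BM, P(τ_b ≤ t) = 2 · P(B_t ≥ b). Since B_t ~ N(0, t), P(B_t ≥ 3.32) = 1 − Φ(3.32/√t) = 1 − Φ(3.32/√4.18) = 1 − Φ(1.6239) ≈ 0.05220. Doubling: P(τ_{3.32} ≤ 4.18) ≈ 2 · 0.05220 = 0.10440 ≈ 0.1044.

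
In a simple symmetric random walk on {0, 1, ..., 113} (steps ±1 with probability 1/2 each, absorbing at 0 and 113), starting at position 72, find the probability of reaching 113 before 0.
P(hit 113 before 0) = 72/113

Let u_k = P(hit 113 before 0 | start at k). Then u_0 = 0, u_113 = 1, and u_k = u_{k-1}/2 + u_{k+1}/2 for 1 ≤ k ≤ 112. This harmonic recurrence is solved by u_k = k/113, giving u_72 = 72/113.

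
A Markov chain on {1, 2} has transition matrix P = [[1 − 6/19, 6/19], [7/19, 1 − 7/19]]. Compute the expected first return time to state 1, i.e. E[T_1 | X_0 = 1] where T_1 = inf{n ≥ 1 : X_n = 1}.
E[T_1 | X_0 = 1] = 1/π_1 = 13/7

For an irreducible recurrent Markov chain with stationary distribution π, E[T_i | X_0 = i] = 1/π_i (Kac's formula). Here π_1 = (7/19)/(6/19 + 7/19) = (7/19)/(13/19) = 7/13, so E[T_1 | X_0 = 1] = 1/π_1 = (6/19 + 7/19)/(7/19) = (13/19)/(7/19) = 13/7.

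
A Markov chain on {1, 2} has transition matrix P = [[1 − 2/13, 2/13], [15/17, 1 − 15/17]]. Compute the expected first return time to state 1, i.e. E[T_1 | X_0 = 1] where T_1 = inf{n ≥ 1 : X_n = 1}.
E[T_1 | X_0 = 1] = 1/π_1 = 229/195

For an irreducible recurrent Markov chain with stationary distribution π, E[T_i | X_0 = i] = 1/π_i (Kac's formula). Here π_1 = (15/17)/(2/13 + 15/17) = (15/17)/(229/221) = 195/229, so E[T_1 | X_0 = 1] = 1/π_1 = (2/13 + 15/17)/(15/17) = (229/221)/(15/17) = 229/195.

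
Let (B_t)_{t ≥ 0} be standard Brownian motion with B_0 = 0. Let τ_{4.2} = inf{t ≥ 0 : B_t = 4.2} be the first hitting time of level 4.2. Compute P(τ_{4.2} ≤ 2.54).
P(τ_{4.2} ≤ 2.54) = 2(1 − Φ(4.2/√2.54)) = 2(1 − Φ(2.6353)) ≈ 0.0084

By the reflection principle for standard BM, P(τ_b ≤ t) = 2 · P(B_t ≥ b). Since B_t ~ N(0, t), P(B_t ≥ 4.2) = 1 − Φ(4.2/√t) = 1 − Φ(4.2/√2.54) = 1 − Φ(2.6353) ≈ 0.00420. Doubling: P(τ_{4.2} ≤ 2.54) ≈ 2 · 0.00420 = 0.00840 ≈ 0.0084.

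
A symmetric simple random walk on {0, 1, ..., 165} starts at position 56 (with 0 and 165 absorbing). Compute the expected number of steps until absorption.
E[τ | X_0 = 56] = 6104

Let v_k = E[τ | X_0 = k]. Boundary: v_0 = v_165 = 0. Recurrence: v_k = 1 + (v_{k-1} + v_{k+1})/2 for 1 ≤ k ≤ 164. The particular solution to v_k − (v_{k-1} + v_{k+1})/2 = 1 is v_k = −k^2. Adding homogeneous solution A + B k and matching boundaries gives v_k = k (165 − k). Substituting k = 56: v_56 = 56 · 109 = 6104.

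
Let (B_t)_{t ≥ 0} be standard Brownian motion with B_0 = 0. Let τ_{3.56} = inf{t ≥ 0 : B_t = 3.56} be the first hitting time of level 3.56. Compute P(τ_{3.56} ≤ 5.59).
P(τ_{3.56} ≤ 5.59) = 2(1 − Φ(3.56/√5.59)) = 2(1 − Φ(1.5057)) ≈ 0.1321

By the reflection principle for standard BM, P(τ_b ≤ t) = 2 · P(B_t ≥ b). Since B_t ~ N(0, t), P(B_t ≥ 3.56) = 1 − Φ(3.56/√t) = 1 − Φ(3.56/√5.59) = 1 − Φ(1.5057) ≈ 0.06607. Doubling: P(τ_{3.56} ≤ 5.59) ≈ 2 · 0.06607 = 0.13214 ≈ 0.1321.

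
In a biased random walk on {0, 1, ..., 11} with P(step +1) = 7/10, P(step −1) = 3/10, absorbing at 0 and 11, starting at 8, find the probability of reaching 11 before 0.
P(hit 11 before 0) = (1 − (3/7)^8) / (1 − (3/7)^11) = 493769080/494287399

Let u_k denote P(reach 11 before 0 | start at k). Boundary: u_0 = 0, u_11 = 1. Recurrence: u_k = 7/10·u_{k+1} + 3/10·u_{k-1} for 1 ≤ k ≤ 10. Try u_k = A + B·r^k with r = q/p = (3/10)/(7/10) = 3/7. Substitution satisfies the recurrence; boundary conditions give:
  u_k = (1 − r^k) / (1 − r^N) = (1 − (3/7)^8) / (1 − (3/7)^11) = 493769080/494287399.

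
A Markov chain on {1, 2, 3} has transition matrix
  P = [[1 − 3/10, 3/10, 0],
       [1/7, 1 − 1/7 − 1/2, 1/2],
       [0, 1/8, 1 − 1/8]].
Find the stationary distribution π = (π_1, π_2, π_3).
π = (2/23, 21/115, 84/115)

This is a birth-death chain on three states, which satisfies detailed balance: π_1 · P_{12} = π_2 · P_{21} and π_2 · P_{23} = π_3 · P_{32}.
From π_1 · 3/10 = π_2 · 1/7: π_2/π_1 = (3/10)/(1/7) = 21/10.
From π_2 · 1/2 = π_3 · 1/8: π_3/π_2 = (1/2)/(1/8) = 4.
Take π_1 proportional to 1; then unnormalized π = (1, 21/10, 42/5). Normalize by dividing by the sum 23/2:
  π = (2/23, 21/115, 84/115).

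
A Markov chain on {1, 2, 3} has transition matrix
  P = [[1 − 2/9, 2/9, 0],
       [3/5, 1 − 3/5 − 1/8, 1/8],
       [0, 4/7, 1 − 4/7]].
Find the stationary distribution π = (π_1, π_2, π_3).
π = (144/209, 160/627, 35/627)

This is a birth-death chain on three states, which satisfies detailed balance: π_1 · P_{12} = π_2 · P_{21} and π_2 · P_{23} = π_3 · P_{32}.
From π_1 · 2/9 = π_2 · 3/5: π_2/π_1 = (2/9)/(3/5) = 10/27.
From π_2 · 1/8 = π_3 · 4/7: π_3/π_2 = (1/8)/(4/7) = 7/32.
Take π_1 proportional to 1; then unnormalized π = (1, 10/27, 35/432). Normalize by dividing by the sum 209/144:
  π = (144/209, 160/627, 35/627).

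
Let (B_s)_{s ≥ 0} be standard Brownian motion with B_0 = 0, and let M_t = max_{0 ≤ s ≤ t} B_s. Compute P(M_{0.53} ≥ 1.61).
P(M_{0.53} ≥ 1.61) = 2·P(B_{0.53} ≥ 1.61) = 2(1 − Φ(1.61/√0.53)) ≈ 0.0270

By the reflection principle for Brownian motion, P(M_t ≥ a) = 2 · P(B_t ≥ a) for a ≥ 0. Since B_t ~ N(0, t), P(B_t ≥ 1.61) = 1 − Φ(1.61/√t) = 1 − Φ(1.61/√0.53) = 1 − Φ(2.2115). So
  P(M_{0.53} ≥ 1.61) = 2(1 − Φ(2.2115)) ≈ 0.0270.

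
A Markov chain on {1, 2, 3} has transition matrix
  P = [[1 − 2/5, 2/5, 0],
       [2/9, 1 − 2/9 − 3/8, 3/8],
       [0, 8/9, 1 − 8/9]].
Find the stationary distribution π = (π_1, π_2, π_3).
π = (320/1139, 576/1139, 243/1139)

This is a birth-death chain on three states, which satisfies detailed balance: π_1 · P_{12} = π_2 · P_{21} and π_2 · P_{23} = π_3 · P_{32}.
From π_1 · 2/5 = π_2 · 2/9: π_2/π_1 = (2/5)/(2/9) = 9/5.
From π_2 · 3/8 = π_3 · 8/9: π_3/π_2 = (3/8)/(8/9) = 27/64.
Take π_1 proportional to 1; then unnormalized π = (1, 9/5, 243/320). Normalize by dividing by the sum 1139/320:
  π = (320/1139, 576/1139, 243/1139).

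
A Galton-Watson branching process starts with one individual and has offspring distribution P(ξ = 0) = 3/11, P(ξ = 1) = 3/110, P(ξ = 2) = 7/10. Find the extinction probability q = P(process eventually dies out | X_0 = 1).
q = 30/77

The pgf is f(s) = 3/11 + 3/110·s + 7/10·s². The extinction probability q is the smallest fixed point of f in [0, 1]. Setting s = f(s):
  7/10·s² + (3/110 − 1)·s + 3/11 = 0
  7/10·s² − (3/11 + 7/10)·s + 3/11 = 0
which factors as (s − 1)·(7/10·s − 3/11) = 0, giving roots s = 1 and s = (3/11)/(7/10) = 30/77.
Mean offspring μ = 3/110 + 2·7/10 = 157/110 > 1 (supercritical), so q < 1. The extinction probability is the smaller root: q = (3/11)/(7/10) = 30/77.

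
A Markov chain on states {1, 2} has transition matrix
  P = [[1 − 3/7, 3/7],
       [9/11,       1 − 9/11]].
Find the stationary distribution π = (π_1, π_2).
π_1 = 21/32, π_2 = 11/32

Solve πP = π with π_1 + π_2 = 1. From πP = π: π_1 · (1 − 3/7) + π_2 · 9/11 = π_1 ⇒ π_2 · 9/11 = π_1 · 3/7 ⇒ π_2/π_1 = (3/7)/(9/11) = 11/21. Together with π_1 + π_2 = 1:
  π_1 = (9/11)/(3/7 + 9/11) = (9/11)/(96/77) = 21/32,
  π_2 = (3/7)/(3/7 + 9/11) = (3/7)/(96/77) = 11/32.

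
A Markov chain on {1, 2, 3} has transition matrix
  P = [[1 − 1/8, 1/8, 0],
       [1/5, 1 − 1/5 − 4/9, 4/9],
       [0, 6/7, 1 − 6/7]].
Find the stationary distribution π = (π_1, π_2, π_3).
π = (216/421, 135/421, 70/421)

This is a birth-death chain on three states, which satisfies detailed balance: π_1 · P_{12} = π_2 · P_{21} and π_2 · P_{23} = π_3 · P_{32}.
From π_1 · 1/8 = π_2 · 1/5: π_2/π_1 = (1/8)/(1/5) = 5/8.
From π_2 · 4/9 = π_3 · 6/7: π_3/π_2 = (4/9)/(6/7) = 14/27.
Take π_1 proportional to 1; then unnormalized π = (1, 5/8, 35/108). Normalize by dividing by the sum 421/216:
  π = (216/421, 135/421, 70/421).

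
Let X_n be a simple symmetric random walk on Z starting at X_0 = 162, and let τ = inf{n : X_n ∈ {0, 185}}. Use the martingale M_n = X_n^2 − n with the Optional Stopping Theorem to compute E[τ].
E[τ] = 3726

M_n = X_n^2 − n is a martingale (since E[X_{n+1}^2 | F_n] = X_n^2 + 1). By OST (τ has finite mean in a bounded region), E[M_τ] = E[M_0] = X_0^2 − 0 = 162^2 = 26244. Also E[M_τ] = E[X_τ^2] − E[τ]. The walk exits at 0 or 185, with P(hit 185 first) = 162/185, so E[X_τ^2] = 185^2 · 162/185 + 0 = 29970. Thus E[τ] = E[X_τ^2] − E[M_τ] = 29970 − 26244 = 3726 = 162(185 − 162) = 3726.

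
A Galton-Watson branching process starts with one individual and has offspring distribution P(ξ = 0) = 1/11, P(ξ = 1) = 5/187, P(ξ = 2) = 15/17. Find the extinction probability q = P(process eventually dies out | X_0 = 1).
q = 17/165

The pgf is f(s) = 1/11 + 5/187·s + 15/17·s². The extinction probability q is the smallest fixed point of f in [0, 1]. Setting s = f(s):
  15/17·s² + (5/187 − 1)·s + 1/11 = 0
  15/17·s² − (1/11 + 15/17)·s + 1/11 = 0
which factors as (s − 1)·(15/17·s − 1/11) = 0, giving roots s = 1 and s = (1/11)/(15/17) = 17/165.
Mean offspring μ = 5/187 + 2·15/17 = 335/187 > 1 (supercritical), so q < 1. The extinction probability is the smaller root: q = (1/11)/(15/17) = 17/165.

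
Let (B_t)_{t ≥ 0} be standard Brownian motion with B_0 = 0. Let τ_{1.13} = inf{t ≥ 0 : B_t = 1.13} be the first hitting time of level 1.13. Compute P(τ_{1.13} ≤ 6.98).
P(τ_{1.13} ≤ 6.98) = 2(1 − Φ(1.13/√6.98)) = 2(1 − Φ(0.4277)) ≈ 0.6689

By the reflection principle for standard BM, P(τ_b ≤ t) = 2 · P(B_t ≥ b). Since B_t ~ N(0, t), P(B_t ≥ 1.13) = 1 − Φ(1.13/√t) = 1 − Φ(1.13/√6.98) = 1 − Φ(0.4277) ≈ 0.33443. Doubling: P(τ_{1.13} ≤ 6.98) ≈ 2 · 0.33443 = 0.66886 ≈ 0.6689.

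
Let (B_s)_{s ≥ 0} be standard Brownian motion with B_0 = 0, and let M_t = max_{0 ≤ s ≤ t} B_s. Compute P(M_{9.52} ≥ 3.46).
P(M_{9.52} ≥ 3.46) = 2·P(B_{9.52} ≥ 3.46) = 2(1 − Φ(3.46/√9.52)) ≈ 0.2621

By the reflection principle for Brownian motion, P(M_t ≥ a) = 2 · P(B_t ≥ a) for a ≥ 0. Since B_t ~ N(0, t), P(B_t ≥ 3.46) = 1 − Φ(3.46/√t) = 1 − Φ(3.46/√9.52) = 1 − Φ(1.1214). So
  P(M_{9.52} ≥ 3.46) = 2(1 − Φ(1.1214)) ≈ 0.2621.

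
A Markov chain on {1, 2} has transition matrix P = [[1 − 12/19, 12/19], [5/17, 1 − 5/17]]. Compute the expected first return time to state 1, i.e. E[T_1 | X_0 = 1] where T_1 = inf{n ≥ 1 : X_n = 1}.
E[T_1 | X_0 = 1] = 1/π_1 = 299/95

For an irreducible recurrent Markov chain with stationary distribution π, E[T_i | X_0 = i] = 1/π_i (Kac's formula). Here π_1 = (5/17)/(12/19 + 5/17) = (5/17)/(299/323) = 95/299, so E[T_1 | X_0 = 1] = 1/π_1 = (12/19 + 5/17)/(5/17) = (299/323)/(5/17) = 299/95.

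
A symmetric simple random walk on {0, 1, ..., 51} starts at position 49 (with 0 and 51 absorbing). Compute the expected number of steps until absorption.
E[τ | X_0 = 49] = 98

Let v_k = E[τ | X_0 = k]. Boundary: v_0 = v_51 = 0. Recurrence: v_k = 1 + (v_{k-1} + v_{k+1})/2 for 1 ≤ k ≤ 50. The particular solution to v_k − (v_{k-1} + v_{k+1})/2 = 1 is v_k = −k^2. Adding homogeneous solution A + B k and matching boundaries gives v_k = k (51 − k). Substituting k = 49: v_49 = 49 · 2 = 98.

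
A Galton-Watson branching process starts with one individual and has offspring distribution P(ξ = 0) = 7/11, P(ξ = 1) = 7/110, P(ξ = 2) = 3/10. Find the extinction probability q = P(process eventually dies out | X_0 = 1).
q = 1

Mean offspring μ = 0·7/11 + 1·7/110 + 2·3/10 = 73/110 ≤ 1. For μ ≤ 1 with offspring not concentrated at 1, the Galton-Watson process goes extinct almost surely, so q = 1.
(Algebraic check: The pgf is f(s) = 7/11 + 7/110·s + 3/10·s². The extinction probability q is the smallest fixed point of f in [0, 1]. Setting s = f(s):
  3/10·s² + (7/110 − 1)·s + 7/11 = 0
  3/10·s² − (7/11 + 3/10)·s + 7/11 = 0
which factors as (s − 1)·(3/10·s − 7/11) = 0, giving roots s = 1 and s = (7/11)/(3/10) = 70/33. Since 70/33 ≥ 1, the smallest root in [0, 1] is s = 1.)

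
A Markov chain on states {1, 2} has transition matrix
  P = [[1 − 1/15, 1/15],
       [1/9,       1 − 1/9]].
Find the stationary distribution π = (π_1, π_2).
π_1 = 5/8, π_2 = 3/8

Solve πP = π with π_1 + π_2 = 1. From πP = π: π_1 · (1 − 1/15) + π_2 · 1/9 = π_1 ⇒ π_2 · 1/9 = π_1 · 1/15 ⇒ π_2/π_1 = (1/15)/(1/9) = 3/5. Together with π_1 + π_2 = 1:
  π_1 = (1/9)/(1/15 + 1/9) = (1/9)/(8/45) = 5/8,
  π_2 = (1/15)/(1/15 + 1/9) = (1/15)/(8/45) = 3/8.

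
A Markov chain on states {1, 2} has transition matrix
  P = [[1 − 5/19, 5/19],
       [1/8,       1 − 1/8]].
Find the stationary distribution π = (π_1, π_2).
π_1 = 19/59, π_2 = 40/59

Solve πP = π with π_1 + π_2 = 1. From πP = π: π_1 · (1 − 5/19) + π_2 · 1/8 = π_1 ⇒ π_2 · 1/8 = π_1 · 5/19 ⇒ π_2/π_1 = (5/19)/(1/8) = 40/19. Together with π_1 + π_2 = 1:
  π_1 = (1/8)/(5/19 + 1/8) = (1/8)/(59/152) = 19/59,
  π_2 = (5/19)/(5/19 + 1/8) = (5/19)/(59/152) = 40/59.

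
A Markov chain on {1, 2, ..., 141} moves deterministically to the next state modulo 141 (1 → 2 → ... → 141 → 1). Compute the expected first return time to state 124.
E[T_124 | X_0 = 124] = 141

The chain cycles deterministically, so starting at state 124 it returns in exactly 141 steps. Equivalently, the stationary distribution is uniform π_j = 1/141 for every state j, so by Kac's formula E[T_124] = 1/π_124 = 141.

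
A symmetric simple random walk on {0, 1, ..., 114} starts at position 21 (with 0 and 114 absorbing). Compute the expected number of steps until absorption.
E[τ | X_0 = 21] = 1953

Let v_k = E[τ | X_0 = k]. Boundary: v_0 = v_114 = 0. Recurrence: v_k = 1 + (v_{k-1} + v_{k+1})/2 for 1 ≤ k ≤ 113. The particular solution to v_k − (v_{k-1} + v_{k+1})/2 = 1 is v_k = −k^2. Adding homogeneous solution A + B k and matching boundaries gives v_k = k (114 − k). Substituting k = 21: v_21 = 21 · 93 = 1953.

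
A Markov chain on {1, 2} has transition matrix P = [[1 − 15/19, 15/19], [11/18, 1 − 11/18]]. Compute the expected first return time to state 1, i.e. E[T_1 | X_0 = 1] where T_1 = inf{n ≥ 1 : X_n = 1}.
E[T_1 | X_0 = 1] = 1/π_1 = 479/209

For an irreducible recurrent Markov chain with stationary distribution π, E[T_i | X_0 = i] = 1/π_i (Kac's formula). Here π_1 = (11/18)/(15/19 + 11/18) = (11/18)/(479/342) = 209/479, so E[T_1 | X_0 = 1] = 1/π_1 = (15/19 + 11/18)/(11/18) = (479/342)/(11/18) = 479/209.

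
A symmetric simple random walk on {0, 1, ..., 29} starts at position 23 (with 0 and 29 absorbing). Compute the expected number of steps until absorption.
E[τ | X_0 = 23] = 138

Let v_k = E[τ | X_0 = k]. Boundary: v_0 = v_29 = 0. Recurrence: v_k = 1 + (v_{k-1} + v_{k+1})/2 for 1 ≤ k ≤ 28. The particular solution to v_k − (v_{k-1} + v_{k+1})/2 = 1 is v_k = −k^2. Adding homogeneous solution A + B k and matching boundaries gives v_k = k (29 − k). Substituting k = 23: v_23 = 23 · 6 = 138.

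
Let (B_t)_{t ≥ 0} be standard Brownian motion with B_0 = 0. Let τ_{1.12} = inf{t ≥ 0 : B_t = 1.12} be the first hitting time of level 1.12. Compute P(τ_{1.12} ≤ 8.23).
P(τ_{1.12} ≤ 8.23) = 2(1 − Φ(1.12/√8.23)) = 2(1 − Φ(0.3904)) ≈ 0.6962

By the reflection principle for standard BM, P(τ_b ≤ t) = 2 · P(B_t ≥ b). Since B_t ~ N(0, t), P(B_t ≥ 1.12) = 1 − Φ(1.12/√t) = 1 − Φ(1.12/√8.23) = 1 − Φ(0.3904) ≈ 0.34812. Doubling: P(τ_{1.12} ≤ 8.23) ≈ 2 · 0.34812 = 0.69624 ≈ 0.6962.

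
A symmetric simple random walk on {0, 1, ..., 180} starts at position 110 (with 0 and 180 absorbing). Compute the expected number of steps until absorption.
E[τ | X_0 = 110] = 7700

Let v_k = E[τ | X_0 = k]. Boundary: v_0 = v_180 = 0. Recurrence: v_k = 1 + (v_{k-1} + v_{k+1})/2 for 1 ≤ k ≤ 179. The particular solution to v_k − (v_{k-1} + v_{k+1})/2 = 1 is v_k = −k^2. Adding homogeneous solution A + B k and matching boundaries gives v_k = k (180 − k). Substituting k = 110: v_110 = 110 · 70 = 7700.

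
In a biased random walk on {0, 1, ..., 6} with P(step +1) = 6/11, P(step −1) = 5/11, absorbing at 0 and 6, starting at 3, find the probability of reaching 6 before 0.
P(hit 6 before 0) = (1 − (5/6)^3) / (1 − (5/6)^6) = 216/341

Let u_k denote P(reach 6 before 0 | start at k). Boundary: u_0 = 0, u_6 = 1. Recurrence: u_k = 6/11·u_{k+1} + 5/11·u_{k-1} for 1 ≤ k ≤ 5. Try u_k = A + B·r^k with r = q/p = (5/11)/(6/11) = 5/6. Substitution satisfies the recurrence; boundary conditions give:
  u_k = (1 − r^k) / (1 − r^N) = (1 − (5/6)^3) / (1 − (5/6)^6) = 216/341.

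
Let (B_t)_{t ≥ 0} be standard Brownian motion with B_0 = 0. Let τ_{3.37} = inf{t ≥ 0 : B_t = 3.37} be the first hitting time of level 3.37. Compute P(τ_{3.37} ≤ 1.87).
P(τ_{3.37} ≤ 1.87) = 2(1 − Φ(3.37/√1.87)) = 2(1 − Φ(2.4644)) ≈ 0.0137

By the reflection principle for standard BM, P(τ_b ≤ t) = 2 · P(B_t ≥ b). Since B_t ~ N(0, t), P(B_t ≥ 3.37) = 1 − Φ(3.37/√t) = 1 − Φ(3.37/√1.87) = 1 − Φ(2.4644) ≈ 0.00686. Doubling: P(τ_{3.37} ≤ 1.87) ≈ 2 · 0.00686 = 0.01372 ≈ 0.0137.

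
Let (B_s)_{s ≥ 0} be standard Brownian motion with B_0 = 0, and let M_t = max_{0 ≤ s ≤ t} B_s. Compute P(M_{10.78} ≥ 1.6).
P(M_{10.78} ≥ 1.6) = 2·P(B_{10.78} ≥ 1.6) = 2(1 − Φ(1.6/√10.78)) ≈ 0.6260

By the reflection principle for Brownian motion, P(M_t ≥ a) = 2 · P(B_t ≥ a) for a ≥ 0. Since B_t ~ N(0, t), P(B_t ≥ 1.6) = 1 − Φ(1.6/√t) = 1 − Φ(1.6/√10.78) = 1 − Φ(0.4873). So
  P(M_{10.78} ≥ 1.6) = 2(1 − Φ(0.4873)) ≈ 0.6260.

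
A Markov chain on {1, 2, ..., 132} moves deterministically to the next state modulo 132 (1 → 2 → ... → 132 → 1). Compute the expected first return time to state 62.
E[T_62 | X_0 = 62] = 132

The chain cycles deterministically, so starting at state 62 it returns in exactly 132 steps. Equivalently, the stationary distribution is uniform π_j = 1/132 for every state j, so by Kac's formula E[T_62] = 1/π_62 = 132.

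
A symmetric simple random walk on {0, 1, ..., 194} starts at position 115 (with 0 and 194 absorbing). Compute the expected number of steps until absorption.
E[τ | X_0 = 115] = 9085

Let v_k = E[τ | X_0 = k]. Boundary: v_0 = v_194 = 0. Recurrence: v_k = 1 + (v_{k-1} + v_{k+1})/2 for 1 ≤ k ≤ 193. The particular solution to v_k − (v_{k-1} + v_{k+1})/2 = 1 is v_k = −k^2. Adding homogeneous solution A + B k and matching boundaries gives v_k = k (194 − k). Substituting k = 115: v_115 = 115 · 79 = 9085.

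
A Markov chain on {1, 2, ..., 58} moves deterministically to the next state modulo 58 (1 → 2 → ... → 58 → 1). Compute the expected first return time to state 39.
E[T_39 | X_0 = 39] = 58

The chain cycles deterministically, so starting at state 39 it returns in exactly 58 steps. Equivalently, the stationary distribution is uniform π_j = 1/58 for every state j, so by Kac's formula E[T_39] = 1/π_39 = 58.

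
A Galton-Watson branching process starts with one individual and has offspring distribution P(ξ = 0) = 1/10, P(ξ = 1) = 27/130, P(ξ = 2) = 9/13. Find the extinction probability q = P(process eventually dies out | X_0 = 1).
q = 13/90

The pgf is f(s) = 1/10 + 27/130·s + 9/13·s². The extinction probability q is the smallest fixed point of f in [0, 1]. Setting s = f(s):
  9/13·s² + (27/130 − 1)·s + 1/10 = 0
  9/13·s² − (1/10 + 9/13)·s + 1/10 = 0
which factors as (s − 1)·(9/13·s − 1/10) = 0, giving roots s = 1 and s = (1/10)/(9/13) = 13/90.
Mean offspring μ = 27/130 + 2·9/13 = 207/130 > 1 (supercritical), so q < 1. The extinction probability is the smaller root: q = (1/10)/(9/13) = 13/90.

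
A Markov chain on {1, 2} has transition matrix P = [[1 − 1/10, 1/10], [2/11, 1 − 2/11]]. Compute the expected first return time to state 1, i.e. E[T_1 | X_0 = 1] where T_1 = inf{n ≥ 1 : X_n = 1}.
E[T_1 | X_0 = 1] = 1/π_1 = 31/20

For an irreducible recurrent Markov chain with stationary distribution π, E[T_i | X_0 = i] = 1/π_i (Kac's formula). Here π_1 = (2/11)/(1/10 + 2/11) = (2/11)/(31/110) = 20/31, so E[T_1 | X_0 = 1] = 1/π_1 = (1/10 + 2/11)/(2/11) = (31/110)/(2/11) = 31/20.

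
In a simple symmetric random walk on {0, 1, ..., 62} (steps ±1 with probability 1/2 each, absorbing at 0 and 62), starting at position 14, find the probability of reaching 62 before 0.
P(hit 62 before 0) = 14/62 = 7/31

Let u_k = P(hit 62 before 0 | start at k). Then u_0 = 0, u_62 = 1, and u_k = u_{k-1}/2 + u_{k+1}/2 for 1 ≤ k ≤ 61. This harmonic recurrence is solved by u_k = k/62, giving u_14 = 14/62 = 7/31.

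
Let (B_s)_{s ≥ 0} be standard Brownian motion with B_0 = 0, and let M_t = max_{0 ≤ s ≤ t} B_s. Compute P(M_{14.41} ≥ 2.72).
P(M_{14.41} ≥ 2.72) = 2·P(B_{14.41} ≥ 2.72) = 2(1 − Φ(2.72/√14.41)) ≈ 0.4737

By the reflection principle for Brownian motion, P(M_t ≥ a) = 2 · P(B_t ≥ a) for a ≥ 0. Since B_t ~ N(0, t), P(B_t ≥ 2.72) = 1 − Φ(2.72/√t) = 1 − Φ(2.72/√14.41) = 1 − Φ(0.7165). So
  P(M_{14.41} ≥ 2.72) = 2(1 − Φ(0.7165)) ≈ 0.4737.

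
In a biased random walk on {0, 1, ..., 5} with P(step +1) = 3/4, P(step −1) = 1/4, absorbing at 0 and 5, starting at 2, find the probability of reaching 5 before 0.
P(hit 5 before 0) = (1 − (1/3)^2) / (1 − (1/3)^5) = 108/121

Let u_k denote P(reach 5 before 0 | start at k). Boundary: u_0 = 0, u_5 = 1. Recurrence: u_k = 3/4·u_{k+1} + 1/4·u_{k-1} for 1 ≤ k ≤ 4. Try u_k = A + B·r^k with r = q/p = (1/4)/(3/4) = 1/3. Substitution satisfies the recurrence; boundary conditions give:
  u_k = (1 − r^k) / (1 − r^N) = (1 − (1/3)^2) / (1 − (1/3)^5) = 108/121.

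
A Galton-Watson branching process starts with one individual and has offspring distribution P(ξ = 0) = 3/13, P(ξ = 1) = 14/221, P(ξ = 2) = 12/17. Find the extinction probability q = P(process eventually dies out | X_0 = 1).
q = 17/52

The pgf is f(s) = 3/13 + 14/221·s + 12/17·s². The extinction probability q is the smallest fixed point of f in [0, 1]. Setting s = f(s):
  12/17·s² + (14/221 − 1)·s + 3/13 = 0
  12/17·s² − (3/13 + 12/17)·s + 3/13 = 0
which factors as (s − 1)·(12/17·s − 3/13) = 0, giving roots s = 1 and s = (3/13)/(12/17) = 17/52.
Mean offspring μ = 14/221 + 2·12/17 = 326/221 > 1 (supercritical), so q < 1. The extinction probability is the smaller root: q = (3/13)/(12/17) = 17/52.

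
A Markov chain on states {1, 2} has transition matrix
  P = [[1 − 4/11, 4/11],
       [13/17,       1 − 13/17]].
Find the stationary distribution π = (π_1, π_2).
π_1 = 143/211, π_2 = 68/211

Solve πP = π with π_1 + π_2 = 1. From πP = π: π_1 · (1 − 4/11) + π_2 · 13/17 = π_1 ⇒ π_2 · 13/17 = π_1 · 4/11 ⇒ π_2/π_1 = (4/11)/(13/17) = 68/143. Together with π_1 + π_2 = 1:
  π_1 = (13/17)/(4/11 + 13/17) = (13/17)/(211/187) = 143/211,
  π_2 = (4/11)/(4/11 + 13/17) = (4/11)/(211/187) = 68/211.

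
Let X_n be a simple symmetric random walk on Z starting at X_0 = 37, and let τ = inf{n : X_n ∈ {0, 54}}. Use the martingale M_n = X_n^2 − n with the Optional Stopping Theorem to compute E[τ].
E[τ] = 629

M_n = X_n^2 − n is a martingale (since E[X_{n+1}^2 | F_n] = X_n^2 + 1). By OST (τ has finite mean in a bounded region), E[M_τ] = E[M_0] = X_0^2 − 0 = 37^2 = 1369. Also E[M_τ] = E[X_τ^2] − E[τ]. The walk exits at 0 or 54, with P(hit 54 first) = 37/54, so E[X_τ^2] = 54^2 · 37/54 + 0 = 1998. Thus E[τ] = E[X_τ^2] − E[M_τ] = 1998 − 1369 = 629 = 37(54 − 37) = 629.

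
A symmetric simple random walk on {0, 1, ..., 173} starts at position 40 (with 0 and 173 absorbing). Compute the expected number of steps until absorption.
E[τ | X_0 = 40] = 5320

Let v_k = E[τ | X_0 = k]. Boundary: v_0 = v_173 = 0. Recurrence: v_k = 1 + (v_{k-1} + v_{k+1})/2 for 1 ≤ k ≤ 172. The particular solution to v_k − (v_{k-1} + v_{k+1})/2 = 1 is v_k = −k^2. Adding homogeneous solution A + B k and matching boundaries gives v_k = k (173 − k). Substituting k = 40: v_40 = 40 · 133 = 5320.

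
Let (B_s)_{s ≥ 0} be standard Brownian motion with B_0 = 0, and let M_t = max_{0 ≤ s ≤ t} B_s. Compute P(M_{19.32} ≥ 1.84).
P(M_{19.32} ≥ 1.84) = 2·P(B_{19.32} ≥ 1.84) = 2(1 − Φ(1.84/√19.32)) ≈ 0.6755

By the reflection principle for Brownian motion, P(M_t ≥ a) = 2 · P(B_t ≥ a) for a ≥ 0. Since B_t ~ N(0, t), P(B_t ≥ 1.84) = 1 − Φ(1.84/√t) = 1 − Φ(1.84/√19.32) = 1 − Φ(0.4186). So
  P(M_{19.32} ≥ 1.84) = 2(1 − Φ(0.4186)) ≈ 0.6755.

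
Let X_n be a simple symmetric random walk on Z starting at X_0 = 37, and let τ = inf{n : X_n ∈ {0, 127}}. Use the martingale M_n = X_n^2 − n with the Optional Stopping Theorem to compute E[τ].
E[τ] = 3330

M_n = X_n^2 − n is a martingale (since E[X_{n+1}^2 | F_n] = X_n^2 + 1). By OST (τ has finite mean in a bounded region), E[M_τ] = E[M_0] = X_0^2 − 0 = 37^2 = 1369. Also E[M_τ] = E[X_τ^2] − E[τ]. The walk exits at 0 or 127, with P(hit 127 first) = 37/127, so E[X_τ^2] = 127^2 · 37/127 + 0 = 4699. Thus E[τ] = E[X_τ^2] − E[M_τ] = 4699 − 1369 = 3330 = 37(127 − 37) = 3330.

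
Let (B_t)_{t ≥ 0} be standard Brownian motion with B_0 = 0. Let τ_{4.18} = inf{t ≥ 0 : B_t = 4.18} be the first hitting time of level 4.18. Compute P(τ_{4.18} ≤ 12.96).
P(τ_{4.18} ≤ 12.96) = 2(1 − Φ(4.18/√12.96)) = 2(1 − Φ(1.1611)) ≈ 0.2456

By the reflection principle for standard BM, P(τ_b ≤ t) = 2 · P(B_t ≥ b). Since B_t ~ N(0, t), P(B_t ≥ 4.18) = 1 − Φ(4.18/√t) = 1 − Φ(4.18/√12.96) = 1 − Φ(1.1611) ≈ 0.12280. Doubling: P(τ_{4.18} ≤ 12.96) ≈ 2 · 0.12280 = 0.24560 ≈ 0.2456.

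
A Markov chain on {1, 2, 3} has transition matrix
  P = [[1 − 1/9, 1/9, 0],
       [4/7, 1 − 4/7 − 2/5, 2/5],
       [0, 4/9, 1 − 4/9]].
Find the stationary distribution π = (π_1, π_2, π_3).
π = (360/493, 70/493, 63/493)

This is a birth-death chain on three states, which satisfies detailed balance: π_1 · P_{12} = π_2 · P_{21} and π_2 · P_{23} = π_3 · P_{32}.
From π_1 · 1/9 = π_2 · 4/7: π_2/π_1 = (1/9)/(4/7) = 7/36.
From π_2 · 2/5 = π_3 · 4/9: π_3/π_2 = (2/5)/(4/9) = 9/10.
Take π_1 proportional to 1; then unnormalized π = (1, 7/36, 7/40). Normalize by dividing by the sum 493/360:
  π = (360/493, 70/493, 63/493).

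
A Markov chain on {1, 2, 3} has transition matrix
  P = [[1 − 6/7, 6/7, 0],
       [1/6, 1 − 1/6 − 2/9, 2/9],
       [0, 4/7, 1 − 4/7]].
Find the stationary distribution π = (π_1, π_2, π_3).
π = (7/57, 12/19, 14/57)

This is a birth-death chain on three states, which satisfies detailed balance: π_1 · P_{12} = π_2 · P_{21} and π_2 · P_{23} = π_3 · P_{32}.
From π_1 · 6/7 = π_2 · 1/6: π_2/π_1 = (6/7)/(1/6) = 36/7.
From π_2 · 2/9 = π_3 · 4/7: π_3/π_2 = (2/9)/(4/7) = 7/18.
Take π_1 proportional to 1; then unnormalized π = (1, 36/7, 2). Normalize by dividing by the sum 57/7:
  π = (7/57, 12/19, 14/57).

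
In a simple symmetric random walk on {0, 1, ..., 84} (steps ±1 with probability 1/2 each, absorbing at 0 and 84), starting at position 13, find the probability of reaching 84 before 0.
P(hit 84 before 0) = 13/84

Let u_k = P(hit 84 before 0 | start at k). Then u_0 = 0, u_84 = 1, and u_k = u_{k-1}/2 + u_{k+1}/2 for 1 ≤ k ≤ 83. This harmonic recurrence is solved by u_k = k/84, giving u_13 = 13/84.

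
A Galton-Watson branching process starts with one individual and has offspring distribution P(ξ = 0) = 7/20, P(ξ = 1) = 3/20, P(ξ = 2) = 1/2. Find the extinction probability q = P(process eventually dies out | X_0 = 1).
q = 7/10

The pgf is f(s) = 7/20 + 3/20·s + 1/2·s². The extinction probability q is the smallest fixed point of f in [0, 1]. Setting s = f(s):
  1/2·s² + (3/20 − 1)·s + 7/20 = 0
  1/2·s² − (7/20 + 1/2)·s + 7/20 = 0
which factors as (s − 1)·(1/2·s − 7/20) = 0, giving roots s = 1 and s = (7/20)/(1/2) = 7/10.
Mean offspring μ = 3/20 + 2·1/2 = 23/20 > 1 (supercritical), so q < 1. The extinction probability is the smaller root: q = (7/20)/(1/2) = 7/10.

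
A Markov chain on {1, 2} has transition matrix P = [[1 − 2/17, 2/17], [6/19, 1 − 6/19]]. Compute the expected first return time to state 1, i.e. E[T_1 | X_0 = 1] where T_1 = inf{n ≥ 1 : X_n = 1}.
E[T_1 | X_0 = 1] = 1/π_1 = 70/51

For an irreducible recurrent Markov chain with stationary distribution π, E[T_i | X_0 = i] = 1/π_i (Kac's formula). Here π_1 = (6/19)/(2/17 + 6/19) = (6/19)/(140/323) = 51/70, so E[T_1 | X_0 = 1] = 1/π_1 = (2/17 + 6/19)/(6/19) = (140/323)/(6/19) = 70/51.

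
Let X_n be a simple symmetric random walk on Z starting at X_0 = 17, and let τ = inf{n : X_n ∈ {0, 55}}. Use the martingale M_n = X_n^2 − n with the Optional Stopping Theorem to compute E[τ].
E[τ] = 646

M_n = X_n^2 − n is a martingale (since E[X_{n+1}^2 | F_n] = X_n^2 + 1). By OST (τ has finite mean in a bounded region), E[M_τ] = E[M_0] = X_0^2 − 0 = 17^2 = 289. Also E[M_τ] = E[X_τ^2] − E[τ]. The walk exits at 0 or 55, with P(hit 55 first) = 17/55, so E[X_τ^2] = 55^2 · 17/55 + 0 = 935. Thus E[τ] = E[X_τ^2] − E[M_τ] = 935 − 289 = 646 = 17(55 − 17) = 646.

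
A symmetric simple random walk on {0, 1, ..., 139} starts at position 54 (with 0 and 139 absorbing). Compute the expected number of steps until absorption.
E[τ | X_0 = 54] = 4590

Let v_k = E[τ | X_0 = k]. Boundary: v_0 = v_139 = 0. Recurrence: v_k = 1 + (v_{k-1} + v_{k+1})/2 for 1 ≤ k ≤ 138. The particular solution to v_k − (v_{k-1} + v_{k+1})/2 = 1 is v_k = −k^2. Adding homogeneous solution A + B k and matching boundaries gives v_k = k (139 − k). Substituting k = 54: v_54 = 54 · 85 = 4590.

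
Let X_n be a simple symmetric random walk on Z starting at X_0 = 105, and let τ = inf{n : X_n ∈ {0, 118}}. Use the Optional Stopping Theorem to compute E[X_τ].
E[X_τ] = 105

X_n is a martingale and τ is a bounded-mean stopping time (indeed τ is finite a.s. with bounded expectation since the walk is in a bounded region). By the OST, E[X_τ] = E[X_0] = 105. Equivalently: E[X_τ] = 118 · P(hit 118 first) + 0 · P(hit 0 first) = 118 · (105/118) = 105.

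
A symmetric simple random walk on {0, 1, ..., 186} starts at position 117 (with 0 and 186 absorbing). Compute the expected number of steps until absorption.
E[τ | X_0 = 117] = 8073

Let v_k = E[τ | X_0 = k]. Boundary: v_0 = v_186 = 0. Recurrence: v_k = 1 + (v_{k-1} + v_{k+1})/2 for 1 ≤ k ≤ 185. The particular solution to v_k − (v_{k-1} + v_{k+1})/2 = 1 is v_k = −k^2. Adding homogeneous solution A + B k and matching boundaries gives v_k = k (186 − k). Substituting k = 117: v_117 = 117 · 69 = 8073.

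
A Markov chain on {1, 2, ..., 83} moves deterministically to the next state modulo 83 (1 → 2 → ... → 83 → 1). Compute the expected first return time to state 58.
E[T_58 | X_0 = 58] = 83

The chain cycles deterministically, so starting at state 58 it returns in exactly 83 steps. Equivalently, the stationary distribution is uniform π_j = 1/83 for every state j, so by Kac's formula E[T_58] = 1/π_58 = 83.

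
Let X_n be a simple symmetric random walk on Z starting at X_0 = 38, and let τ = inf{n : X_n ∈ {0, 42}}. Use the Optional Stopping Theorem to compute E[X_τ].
E[X_τ] = 38

X_n is a martingale and τ is a bounded-mean stopping time (indeed τ is finite a.s. with bounded expectation since the walk is in a bounded region). By the OST, E[X_τ] = E[X_0] = 38. Equivalently: E[X_τ] = 42 · P(hit 42 first) + 0 · P(hit 0 first) = 42 · (38/42) = 38.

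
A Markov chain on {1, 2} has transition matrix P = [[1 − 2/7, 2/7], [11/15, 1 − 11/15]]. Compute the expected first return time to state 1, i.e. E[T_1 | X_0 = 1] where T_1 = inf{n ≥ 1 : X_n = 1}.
E[T_1 | X_0 = 1] = 1/π_1 = 107/77

For an irreducible recurrent Markov chain with stationary distribution π, E[T_i | X_0 = i] = 1/π_i (Kac's formula). Here π_1 = (11/15)/(2/7 + 11/15) = (11/15)/(107/105) = 77/107, so E[T_1 | X_0 = 1] = 1/π_1 = (2/7 + 11/15)/(11/15) = (107/105)/(11/15) = 107/77.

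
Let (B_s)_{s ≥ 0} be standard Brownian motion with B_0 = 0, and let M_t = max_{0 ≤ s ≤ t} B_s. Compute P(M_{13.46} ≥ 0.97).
P(M_{13.46} ≥ 0.97) = 2·P(B_{13.46} ≥ 0.97) = 2(1 − Φ(0.97/√13.46)) ≈ 0.7915

By the reflection principle for Brownian motion, P(M_t ≥ a) = 2 · P(B_t ≥ a) for a ≥ 0. Since B_t ~ N(0, t), P(B_t ≥ 0.97) = 1 − Φ(0.97/√t) = 1 − Φ(0.97/√13.46) = 1 − Φ(0.2644). So
  P(M_{13.46} ≥ 0.97) = 2(1 − Φ(0.2644)) ≈ 0.7915.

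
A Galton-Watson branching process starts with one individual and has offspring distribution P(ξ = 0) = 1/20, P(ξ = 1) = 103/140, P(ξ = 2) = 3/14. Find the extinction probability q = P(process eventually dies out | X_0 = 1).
q = 7/30

The pgf is f(s) = 1/20 + 103/140·s + 3/14·s². The extinction probability q is the smallest fixed point of f in [0, 1]. Setting s = f(s):
  3/14·s² + (103/140 − 1)·s + 1/20 = 0
  3/14·s² − (1/20 + 3/14)·s + 1/20 = 0
which factors as (s − 1)·(3/14·s − 1/20) = 0, giving roots s = 1 and s = (1/20)/(3/14) = 7/30.
Mean offspring μ = 103/140 + 2·3/14 = 163/140 > 1 (supercritical), so q < 1. The extinction probability is the smaller root: q = (1/20)/(3/14) = 7/30.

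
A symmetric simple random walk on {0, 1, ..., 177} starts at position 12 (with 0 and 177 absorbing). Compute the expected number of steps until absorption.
E[τ | X_0 = 12] = 1980

Let v_k = E[τ | X_0 = k]. Boundary: v_0 = v_177 = 0. Recurrence: v_k = 1 + (v_{k-1} + v_{k+1})/2 for 1 ≤ k ≤ 176. The particular solution to v_k − (v_{k-1} + v_{k+1})/2 = 1 is v_k = −k^2. Adding homogeneous solution A + B k and matching boundaries gives v_k = k (177 − k). Substituting k = 12: v_12 = 12 · 165 = 1980.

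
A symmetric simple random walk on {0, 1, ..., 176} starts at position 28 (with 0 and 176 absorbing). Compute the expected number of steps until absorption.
E[τ | X_0 = 28] = 4144

Let v_k = E[τ | X_0 = k]. Boundary: v_0 = v_176 = 0. Recurrence: v_k = 1 + (v_{k-1} + v_{k+1})/2 for 1 ≤ k ≤ 175. The particular solution to v_k − (v_{k-1} + v_{k+1})/2 = 1 is v_k = −k^2. Adding homogeneous solution A + B k and matching boundaries gives v_k = k (176 − k). Substituting k = 28: v_28 = 28 · 148 = 4144.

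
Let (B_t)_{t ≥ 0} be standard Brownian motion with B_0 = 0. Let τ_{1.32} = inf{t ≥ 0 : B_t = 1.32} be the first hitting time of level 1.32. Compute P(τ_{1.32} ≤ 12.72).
P(τ_{1.32} ≤ 12.72) = 2(1 − Φ(1.32/√12.72)) = 2(1 − Φ(0.3701)) ≈ 0.7113

By the reflection principle for standard BM, P(τ_b ≤ t) = 2 · P(B_t ≥ b). Since B_t ~ N(0, t), P(B_t ≥ 1.32) = 1 − Φ(1.32/√t) = 1 − Φ(1.32/√12.72) = 1 − Φ(0.3701) ≈ 0.35565. Doubling: P(τ_{1.32} ≤ 12.72) ≈ 2 · 0.35565 = 0.71130 ≈ 0.7113.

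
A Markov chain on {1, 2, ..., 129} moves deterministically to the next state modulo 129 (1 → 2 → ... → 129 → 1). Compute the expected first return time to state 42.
E[T_42 | X_0 = 42] = 129

The chain cycles deterministically, so starting at state 42 it returns in exactly 129 steps. Equivalently, the stationary distribution is uniform π_j = 1/129 for every state j, so by Kac's formula E[T_42] = 1/π_42 = 129.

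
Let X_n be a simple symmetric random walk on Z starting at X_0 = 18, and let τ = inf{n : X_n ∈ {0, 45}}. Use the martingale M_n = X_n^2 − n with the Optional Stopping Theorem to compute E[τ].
E[τ] = 486

M_n = X_n^2 − n is a martingale (since E[X_{n+1}^2 | F_n] = X_n^2 + 1). By OST (τ has finite mean in a bounded region), E[M_τ] = E[M_0] = X_0^2 − 0 = 18^2 = 324. Also E[M_τ] = E[X_τ^2] − E[τ]. The walk exits at 0 or 45, with P(hit 45 first) = 18/45, so E[X_τ^2] = 45^2 · 18/45 + 0 = 810. Thus E[τ] = E[X_τ^2] − E[M_τ] = 810 − 324 = 486 = 18(45 − 18) = 486.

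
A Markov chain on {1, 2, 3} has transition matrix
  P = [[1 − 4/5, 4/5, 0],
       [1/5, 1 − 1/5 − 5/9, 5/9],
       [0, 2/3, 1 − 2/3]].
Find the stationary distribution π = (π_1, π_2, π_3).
π = (3/25, 12/25, 2/5)

This is a birth-death chain on three states, which satisfies detailed balance: π_1 · P_{12} = π_2 · P_{21} and π_2 · P_{23} = π_3 · P_{32}.
From π_1 · 4/5 = π_2 · 1/5: π_2/π_1 = (4/5)/(1/5) = 4.
From π_2 · 5/9 = π_3 · 2/3: π_3/π_2 = (5/9)/(2/3) = 5/6.
Take π_1 proportional to 1; then unnormalized π = (1, 4, 10/3). Normalize by dividing by the sum 25/3:
  π = (3/25, 12/25, 2/5).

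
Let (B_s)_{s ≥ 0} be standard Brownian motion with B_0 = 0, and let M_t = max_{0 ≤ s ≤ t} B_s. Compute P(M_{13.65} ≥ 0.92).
P(M_{13.65} ≥ 0.92) = 2·P(B_{13.65} ≥ 0.92) = 2(1 − Φ(0.92/√13.65)) ≈ 0.8034

By the reflection principle for Brownian motion, P(M_t ≥ a) = 2 · P(B_t ≥ a) for a ≥ 0. Since B_t ~ N(0, t), P(B_t ≥ 0.92) = 1 − Φ(0.92/√t) = 1 − Φ(0.92/√13.65) = 1 − Φ(0.2490). So
  P(M_{13.65} ≥ 0.92) = 2(1 − Φ(0.2490)) ≈ 0.8034.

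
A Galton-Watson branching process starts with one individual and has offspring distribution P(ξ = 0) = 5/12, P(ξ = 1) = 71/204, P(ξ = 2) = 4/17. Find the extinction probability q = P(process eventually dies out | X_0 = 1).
q = 1

Mean offspring μ = 0·5/12 + 1·71/204 + 2·4/17 = 167/204 ≤ 1. For μ ≤ 1 with offspring not concentrated at 1, the Galton-Watson process goes extinct almost surely, so q = 1.
(Algebraic check: The pgf is f(s) = 5/12 + 71/204·s + 4/17·s². The extinction probability q is the smallest fixed point of f in [0, 1]. Setting s = f(s):
  4/17·s² + (71/204 − 1)·s + 5/12 = 0
  4/17·s² − (5/12 + 4/17)·s + 5/12 = 0
which factors as (s − 1)·(4/17·s − 5/12) = 0, giving roots s = 1 and s = (5/12)/(4/17) = 85/48. Since 85/48 ≥ 1, the smallest root in [0, 1] is s = 1.)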